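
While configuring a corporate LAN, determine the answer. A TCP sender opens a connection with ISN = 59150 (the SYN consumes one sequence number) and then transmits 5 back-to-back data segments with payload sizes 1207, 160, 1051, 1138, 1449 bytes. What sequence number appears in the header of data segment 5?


The SYN occupies sequence number ISN = 59150, so the first data byte is ISN + 1 = 59151.
SEQ of data segment i = (ISN + 1) + sum of payload sizes of segments 1..i-1.
Segment 1: SEQ = 59151, payload = 1207 bytes
Segment 2: SEQ = 60358, payload = 160 bytes
Segment 3: SEQ = 60518, payload = 1051 bytes
Segment 4: SEQ = 61569, payload = 1138 bytes
Segment 5: SEQ = 62707, payload = 1449 bytes
SEQ of segment 5 = 59151 + 1207 + 160 + 1051 + 1138 = 62707

62707


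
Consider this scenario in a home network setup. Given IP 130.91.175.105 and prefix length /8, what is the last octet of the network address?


Given: IP = 130.91.175.105, prefix = /8
Subnet mask = 255.0.0.0
Last octet of IP: 105
Last octet of mask: 0
Network last octet = 105 AND 0 = 0

0


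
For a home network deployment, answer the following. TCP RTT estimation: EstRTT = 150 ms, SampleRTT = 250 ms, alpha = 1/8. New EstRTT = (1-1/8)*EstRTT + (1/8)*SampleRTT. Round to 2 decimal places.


Given: EstRTT = 150 ms, SampleRTT = 250 ms, alpha = 1/8
New EstRTT = (1 - alpha) * EstRTT + alpha * SampleRTT
(7/8) * 150 = 131.25
(1/8) * 250 = 31.25
New EstRTT = 131.25 + 31.25 = 162.5 ms -> 162.50 ms (2 dp)

162.50


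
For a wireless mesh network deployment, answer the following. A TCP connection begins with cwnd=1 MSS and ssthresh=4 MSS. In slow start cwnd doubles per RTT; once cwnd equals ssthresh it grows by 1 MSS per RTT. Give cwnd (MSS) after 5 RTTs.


RTT 0: cwnd = 1 MSS (initial)
RTT 1: cwnd = 2 MSS (slow start, doubled)
RTT 2: cwnd = 4 MSS (slow start, doubled)
RTT 3: cwnd = 5 MSS (congestion avoidance, +1)
RTT 4: cwnd = 6 MSS (congestion avoidance, +1)
RTT 5: cwnd = 7 MSS (congestion avoidance, +1)

7


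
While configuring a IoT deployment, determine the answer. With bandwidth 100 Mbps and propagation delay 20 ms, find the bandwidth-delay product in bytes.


Given: bandwidth = 100 Mbps, delay = 20 ms
BDP in bits = 100 * 10^6 * 20 / 1000
BDP in bits = 2000000
BDP in bytes = 2000000 / 8 = 250000

250000


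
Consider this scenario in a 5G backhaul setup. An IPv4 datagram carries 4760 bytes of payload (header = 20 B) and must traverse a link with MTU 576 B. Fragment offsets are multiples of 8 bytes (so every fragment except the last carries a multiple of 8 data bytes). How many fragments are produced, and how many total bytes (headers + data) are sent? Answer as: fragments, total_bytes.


Max data per non-final fragment = floor((MTU - header)/8)*8 = floor((576 - 20)/8)*8 = floor(556/8)*8 = 552 B
Final fragment needs no 8-byte alignment: it can carry up to MTU - header = 556 B
Non-final fragments needed = ceil((payload - 556) / 552) = ceil(4204/552) = ceil(7.6159) = 8
Number of fragments = 8 + 1 = 9
Fragment sizes (data): 8 * 552 B + 344 B (last, 344 <= 556 OK)
Total bytes sent = payload + n_frags * header = 4760 + 9*20 = 4760 + 180 = 4940 B

9, 4940


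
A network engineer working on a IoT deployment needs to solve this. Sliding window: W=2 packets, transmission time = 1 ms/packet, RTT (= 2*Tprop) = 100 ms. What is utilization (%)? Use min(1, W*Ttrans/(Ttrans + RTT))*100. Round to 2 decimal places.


Given: W = 2, Ttrans = 1 ms, RTT = 100 ms (= 2 * Tprop, Tprop = 50 ms)
Cycle time = Ttrans + RTT = 1 + 100 = 101 ms (first packet sent until its ACK returns)
W * Ttrans = 2 * 1 = 2 ms of sending per cycle
W * Ttrans / (Ttrans + RTT) = 2 / 101 = 0.019802
U = min(1, 0.019802) = 0.019802
U% = 1.98%

1.98


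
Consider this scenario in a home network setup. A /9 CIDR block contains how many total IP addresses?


Given: CIDR prefix /9
Host bits = 32 - 9 = 23
Total addresses = 2^23 = 8388608

8388608


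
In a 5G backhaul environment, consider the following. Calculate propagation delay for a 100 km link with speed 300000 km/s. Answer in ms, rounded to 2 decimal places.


Given: distance = 100 km, speed = 300000 km/s
Delay = distance / speed = 100 / 300000 seconds
Delay in ms = 100 * 1000 / 300000
Delay = 0.3333 ms
Rounded to 2 dp = 0.33 ms

0.33


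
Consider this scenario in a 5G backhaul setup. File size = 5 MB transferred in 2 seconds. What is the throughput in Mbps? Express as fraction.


Given: file = 5 MB, time = 2 s
File in Mb = 5 * 8 = 40 Mb
Throughput = 40 / 2 Mbps
Throughput = 20 Mbps

20


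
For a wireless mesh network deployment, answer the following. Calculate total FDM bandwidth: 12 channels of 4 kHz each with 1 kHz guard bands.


Given: 12 channels, 4 kHz each, guard = 1 kHz
Channel bandwidth = 12 * 4 = 48 kHz
Guard bands = 11 gaps * 1 kHz = 11 kHz
Total = 48 + 11 = 59 kHz

59


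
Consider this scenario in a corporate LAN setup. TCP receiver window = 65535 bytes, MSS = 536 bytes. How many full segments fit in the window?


Given: RWND = 65535 bytes, MSS = 536 bytes
Full segments = floor(RWND / MSS)
Full segments = floor(65535 / 536)
Full segments = floor(122.2668) = 122

122


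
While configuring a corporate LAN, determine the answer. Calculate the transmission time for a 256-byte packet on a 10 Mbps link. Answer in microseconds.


Given: packet = 256 bytes, bandwidth = 10 Mbps
Packet in bits = 256 * 8 = 2048 bits
Bandwidth = 10 * 10^6 = 10000000 bps
Time = 2048 / 10000000 seconds
Time in us = 2048 * 10^6 / 10000000 = 204.8

204.8


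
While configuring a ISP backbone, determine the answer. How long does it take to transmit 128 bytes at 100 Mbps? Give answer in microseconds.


Given: packet = 128 bytes, bandwidth = 100 Mbps
Packet in bits = 128 * 8 = 1024 bits
Bandwidth = 100 * 10^6 = 100000000 bps
Time = 1024 / 100000000 seconds
Time in us = 1024 * 10^6 / 100000000 = 10.24

10.24


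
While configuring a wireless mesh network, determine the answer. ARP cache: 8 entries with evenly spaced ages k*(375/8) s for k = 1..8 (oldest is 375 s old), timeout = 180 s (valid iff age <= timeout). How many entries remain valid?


Ages are k * 375/8 s for k = 1..8 (spacing = 46.8750 s).
Entry k is valid iff k * 375/8 <= 180 iff k <= 8 * 180 / 375 = 3.8400
n_valid = floor(3.8400) = 3
(n_stale = 8 - 3 = 5)

3


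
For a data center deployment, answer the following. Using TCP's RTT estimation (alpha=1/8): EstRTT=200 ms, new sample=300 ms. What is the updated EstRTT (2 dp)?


Given: EstRTT = 200 ms, SampleRTT = 300 ms, alpha = 1/8
New EstRTT = (1 - alpha) * EstRTT + alpha * SampleRTT
(7/8) * 200 = 175
(1/8) * 300 = 37.5
New EstRTT = 175 + 37.5 = 212.5 ms -> 212.50 ms (2 dp)

212.50


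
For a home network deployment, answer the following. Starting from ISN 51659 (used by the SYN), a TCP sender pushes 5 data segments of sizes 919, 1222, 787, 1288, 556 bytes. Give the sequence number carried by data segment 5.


The SYN occupies sequence number ISN = 51659, so the first data byte is ISN + 1 = 51660.
SEQ of data segment i = (ISN + 1) + sum of payload sizes of segments 1..i-1.
Segment 1: SEQ = 51660, payload = 919 bytes
Segment 2: SEQ = 52579, payload = 1222 bytes
Segment 3: SEQ = 53801, payload = 787 bytes
Segment 4: SEQ = 54588, payload = 1288 bytes
Segment 5: SEQ = 55876, payload = 556 bytes
SEQ of segment 5 = 51660 + 919 + 1222 + 787 + 1288 = 55876

55876


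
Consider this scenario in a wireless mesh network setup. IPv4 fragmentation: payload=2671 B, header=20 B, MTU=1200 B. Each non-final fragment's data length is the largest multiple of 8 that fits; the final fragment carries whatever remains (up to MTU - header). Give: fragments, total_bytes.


Max data per non-final fragment = floor((MTU - header)/8)*8 = floor((1200 - 20)/8)*8 = floor(1180/8)*8 = 1176 B
Final fragment needs no 8-byte alignment: it can carry up to MTU - header = 1180 B
Non-final fragments needed = ceil((payload - 1180) / 1176) = ceil(1491/1176) = ceil(1.2679) = 2
Number of fragments = 2 + 1 = 3
Fragment sizes (data): 2 * 1176 B + 319 B (last, 319 <= 1180 OK)
Total bytes sent = payload + n_frags * header = 2671 + 3*20 = 2671 + 60 = 2731 B

3, 2731


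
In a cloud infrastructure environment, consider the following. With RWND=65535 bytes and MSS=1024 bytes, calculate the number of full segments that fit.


Given: RWND = 65535 bytes, MSS = 1024 bytes
Full segments = floor(RWND / MSS)
Full segments = floor(65535 / 1024)
Full segments = floor(63.999) = 63

63


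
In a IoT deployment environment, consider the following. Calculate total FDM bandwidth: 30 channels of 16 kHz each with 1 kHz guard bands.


Given: 30 channels, 16 kHz each, guard = 1 kHz
Channel bandwidth = 30 * 16 = 480 kHz
Guard bands = 29 gaps * 1 kHz = 29 kHz
Total = 480 + 29 = 509 kHz

509


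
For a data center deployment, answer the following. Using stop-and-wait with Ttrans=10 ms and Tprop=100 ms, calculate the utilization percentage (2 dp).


Given: Ttrans = 10 ms, Tprop = 100 ms
RTT = 2 * Tprop = 2 * 100 = 200 ms
U = Ttrans / (Ttrans + RTT)
U = 10 / (10 + 200)
U = 10 / 210 = 0.047619
U% = 4.76%

4.76


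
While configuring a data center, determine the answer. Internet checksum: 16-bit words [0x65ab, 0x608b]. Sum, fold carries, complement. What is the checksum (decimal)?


Given words: [0x65ab, 0x608b]
Step 1: Sum all words
Raw sum = 26027 + 24715 = 50742
One's complement = ~50742 & 0xFFFF = 14793

14793


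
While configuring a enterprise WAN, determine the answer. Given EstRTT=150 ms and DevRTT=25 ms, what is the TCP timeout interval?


Given: EstRTT = 150 ms, DevRTT = 25 ms
Timeout = EstRTT + 4 * DevRTT
4 * DevRTT = 4 * 25 = 100
Timeout = 150 + 100 = 250 ms

250


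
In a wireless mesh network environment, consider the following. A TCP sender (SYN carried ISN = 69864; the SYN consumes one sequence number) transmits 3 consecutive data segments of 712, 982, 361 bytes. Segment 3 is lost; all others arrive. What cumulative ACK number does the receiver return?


SYN uses sequence number 69864; first data byte = ISN + 1 = 69865.
Segment 1: SEQ = 69865, len = 712 B, covers [69865, 70576]
Segment 2: SEQ = 70577, len = 982 B, covers [70577, 71558]
Segment 3: SEQ = 71559, len = 361 B, covers [71559, 71919] [LOST]
In-order data received: bytes [69865, 71558] (segments 1..2).
Segment 3 missing -> gap begins at byte 71559.
Cumulative ACK = next expected in-order byte = 69865 + 712 + 982 = 71559

71559


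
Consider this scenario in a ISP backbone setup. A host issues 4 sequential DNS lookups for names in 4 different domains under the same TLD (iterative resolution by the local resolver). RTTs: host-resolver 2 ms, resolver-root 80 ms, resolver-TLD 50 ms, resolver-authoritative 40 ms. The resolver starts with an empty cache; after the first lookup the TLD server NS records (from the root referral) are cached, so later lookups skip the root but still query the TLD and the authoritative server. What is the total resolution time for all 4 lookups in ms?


Lookup 1 (cold cache): local + root + TLD + auth = 2 + 80 + 50 + 40 = 172 ms
Lookups 2..4 (TLD NS cached -> skip root; new domain -> still ask TLD and auth): local + TLD + auth = 2 + 50 + 40 = 92 ms each
Remaining 3 lookups: 3 * 92 = 276 ms
Total = 172 + 276 = 448 ms

448


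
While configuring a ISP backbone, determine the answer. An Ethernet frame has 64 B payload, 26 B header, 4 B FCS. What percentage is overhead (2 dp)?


Given: payload = 64 B, header = 26 B, trailer = 4 B
Overhead bytes = header + trailer = 26 + 4 = 30
Total frame = payload + overhead = 64 + 30 = 94
Overhead % = 30 / 94 * 100 = 31.9149% -> 31.91% (2 dp)

31.91


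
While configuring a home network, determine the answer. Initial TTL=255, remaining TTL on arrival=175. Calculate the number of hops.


Given: initial TTL = 255, received TTL = 175
Hops = initial TTL - received TTL
Hops = 255 - 175 = 80

80


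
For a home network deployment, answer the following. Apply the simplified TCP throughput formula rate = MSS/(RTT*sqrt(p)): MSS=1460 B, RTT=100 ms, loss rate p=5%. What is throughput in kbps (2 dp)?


Given: MSS = 1460 bytes, RTT = 100 ms, loss = 5%
RTT in seconds = 100 / 1000 = 0.1
Loss rate = 5% = 0.05
sqrt(loss) = sqrt(0.05) = 0.223606797750
Throughput (bytes/s) = 1460 / (0.1 * 0.223606797750) = 65293.1849
Throughput (kbps) = 65293.1849 * 8 / 1000 = 522.345480 -> 522.35 kbps (2 dp)

522.35


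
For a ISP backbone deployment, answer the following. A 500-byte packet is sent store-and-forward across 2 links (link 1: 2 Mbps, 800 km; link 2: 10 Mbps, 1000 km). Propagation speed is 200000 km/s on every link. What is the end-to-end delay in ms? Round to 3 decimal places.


Packet = 500 bytes = 4000 bits. Store-and-forward: sum (t_trans + t_prop) per link.
Link 1: t_trans = 4000/(2*10^6) s = 2.0000 ms; t_prop = 800/200000 s = 4.0000 ms; subtotal = 6.0000 ms
Link 2: t_trans = 4000/(10*10^6) s = 0.4000 ms; t_prop = 1000/200000 s = 5.0000 ms; subtotal = 5.4000 ms
End-to-end = 6.0000 + 5.4000 = 11.4000 ms -> 11.400 ms (3 dp)

11.400


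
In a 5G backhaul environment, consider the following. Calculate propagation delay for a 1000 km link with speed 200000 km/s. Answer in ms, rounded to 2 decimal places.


Given: distance = 1000 km, speed = 200000 km/s
Delay = distance / speed = 1000 / 200000 seconds
Delay in ms = 1000 * 1000 / 200000
Delay = 5.0000 ms
Rounded to 2 dp = 5.00 ms

5.00


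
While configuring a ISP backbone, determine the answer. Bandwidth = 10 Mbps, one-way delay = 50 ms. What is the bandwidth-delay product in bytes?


Given: bandwidth = 10 Mbps, delay = 50 ms
BDP in bits = 10 * 10^6 * 50 / 1000
BDP in bits = 500000
BDP in bytes = 500000 / 8 = 62500

62500


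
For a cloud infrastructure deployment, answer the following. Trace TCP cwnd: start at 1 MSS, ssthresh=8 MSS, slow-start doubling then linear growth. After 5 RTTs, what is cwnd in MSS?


RTT 0: cwnd = 1 MSS (initial)
RTT 1: cwnd = 2 MSS (slow start, doubled)
RTT 2: cwnd = 4 MSS (slow start, doubled)
RTT 3: cwnd = 8 MSS (slow start, doubled)
RTT 4: cwnd = 9 MSS (congestion avoidance, +1)
RTT 5: cwnd = 10 MSS (congestion avoidance, +1)

10


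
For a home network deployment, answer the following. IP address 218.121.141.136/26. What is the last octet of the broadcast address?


Given: IP = 218.121.141.136, prefix = /26
Host bits = 32 - 26 = 6
Network last octet = 136 AND mask = 128
Host part size = 2^6 - 1 = 63
Broadcast last octet = 128 OR 63 = 191

191


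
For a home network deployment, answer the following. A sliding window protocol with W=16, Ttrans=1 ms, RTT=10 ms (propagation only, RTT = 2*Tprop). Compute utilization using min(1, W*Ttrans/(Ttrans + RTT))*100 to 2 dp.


Given: W = 16, Ttrans = 1 ms, RTT = 10 ms (= 2 * Tprop, Tprop = 5 ms)
Cycle time = Ttrans + RTT = 1 + 10 = 11 ms (first packet sent until its ACK returns)
W * Ttrans = 16 * 1 = 16 ms of sending per cycle
W * Ttrans / (Ttrans + RTT) = 16 / 11 = 1.454545
U = min(1, 1.454545) = 1.000000
U% = 100.00%

100.00


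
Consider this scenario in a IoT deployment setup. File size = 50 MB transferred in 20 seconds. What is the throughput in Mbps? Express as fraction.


Given: file = 50 MB, time = 20 s
File in Mb = 50 * 8 = 400 Mb
Throughput = 400 / 20 Mbps
Throughput = 20 Mbps

20


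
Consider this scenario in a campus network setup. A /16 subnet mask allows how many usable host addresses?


Given: subnet mask /16
Host bits = 32 - 16 = 16
Total addresses = 2^16 = 65536
Usable hosts = 65536 - 2 (network + broadcast) = 65534

65534


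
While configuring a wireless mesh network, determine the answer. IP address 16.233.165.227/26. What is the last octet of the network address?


Given: IP = 16.233.165.227, prefix = /26
Subnet mask = 255.255.255.192
Last octet of IP: 227
Last octet of mask: 192
Network last octet = 227 AND 192 = 192

192


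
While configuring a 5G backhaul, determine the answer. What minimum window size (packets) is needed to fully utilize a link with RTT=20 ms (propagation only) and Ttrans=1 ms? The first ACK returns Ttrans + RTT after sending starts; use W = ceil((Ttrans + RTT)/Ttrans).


Given: Ttrans = 1 ms, RTT = 20 ms (= 2 * Tprop, Tprop = 10 ms)
Time until first ACK returns = Ttrans + RTT = 1 + 20 = 21 ms
Need W * Ttrans >= Ttrans + RTT  ->  W >= (Ttrans + RTT) / Ttrans
(Ttrans + RTT) / Ttrans = 21 / 1 = 21
W_min = ceil(21) = 21

21


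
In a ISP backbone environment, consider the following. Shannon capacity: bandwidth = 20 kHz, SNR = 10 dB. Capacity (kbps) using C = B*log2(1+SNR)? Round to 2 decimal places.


Given: B = 20 kHz, SNR = 10 dB
SNR linear = 10^(10/10) = 10
1 + SNR = 11
log2(11) = 3.4594316186
C = 20 * 1000 * 3.4594316186 = 69188.6324 bps
C = 69.188632 kbps -> 69.19 kbps (2 dp)

69.19


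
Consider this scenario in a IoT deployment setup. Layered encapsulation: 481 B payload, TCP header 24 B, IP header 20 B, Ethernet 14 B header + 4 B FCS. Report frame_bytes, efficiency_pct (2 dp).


TCP segment = 481 + 24 = 505 B
IP packet = 505 + 20 = 525 B
Ethernet frame = 525 + 14 + 4 = 543 B
Efficiency = app / frame = 481 / 543 = 0.885820 = 88.5820% -> 88.58% (2 dp)

543, 88.58


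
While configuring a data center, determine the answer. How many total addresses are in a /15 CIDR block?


Given: CIDR prefix /15
Host bits = 32 - 15 = 17
Total addresses = 2^17 = 131072

131072


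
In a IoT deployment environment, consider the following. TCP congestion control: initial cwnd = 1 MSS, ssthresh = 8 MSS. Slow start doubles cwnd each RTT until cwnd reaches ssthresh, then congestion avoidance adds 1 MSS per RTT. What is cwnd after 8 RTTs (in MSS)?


RTT 0: cwnd = 1 MSS (initial)
RTT 1: cwnd = 2 MSS (slow start, doubled)
RTT 2: cwnd = 4 MSS (slow start, doubled)
RTT 3: cwnd = 8 MSS (slow start, doubled)
RTT 4: cwnd = 9 MSS (congestion avoidance, +1)
RTT 5: cwnd = 10 MSS (congestion avoidance, +1)
RTT 6: cwnd = 11 MSS (congestion avoidance, +1)
RTT 7: cwnd = 12 MSS (congestion avoidance, +1)
RTT 8: cwnd = 13 MSS (congestion avoidance, +1)

13


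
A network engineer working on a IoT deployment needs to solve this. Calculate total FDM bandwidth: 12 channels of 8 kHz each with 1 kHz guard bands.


Given: 12 channels, 8 kHz each, guard = 1 kHz
Channel bandwidth = 12 * 8 = 96 kHz
Guard bands = 11 gaps * 1 kHz = 11 kHz
Total = 96 + 11 = 107 kHz

107


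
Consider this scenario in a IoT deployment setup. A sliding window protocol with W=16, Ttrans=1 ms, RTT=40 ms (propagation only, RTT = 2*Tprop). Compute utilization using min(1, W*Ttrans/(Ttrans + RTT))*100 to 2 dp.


Given: W = 16, Ttrans = 1 ms, RTT = 40 ms (= 2 * Tprop, Tprop = 20 ms)
Cycle time = Ttrans + RTT = 1 + 40 = 41 ms (first packet sent until its ACK returns)
W * Ttrans = 16 * 1 = 16 ms of sending per cycle
W * Ttrans / (Ttrans + RTT) = 16 / 41 = 0.390244
U = min(1, 0.390244) = 0.390244
U% = 39.02%

39.02


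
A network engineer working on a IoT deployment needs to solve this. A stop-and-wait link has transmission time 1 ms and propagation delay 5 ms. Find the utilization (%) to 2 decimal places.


Given: Ttrans = 1 ms, Tprop = 5 ms
RTT = 2 * Tprop = 2 * 5 = 10 ms
U = Ttrans / (Ttrans + RTT)
U = 1 / (1 + 10)
U = 1 / 11 = 0.090909
U% = 9.09%

9.09


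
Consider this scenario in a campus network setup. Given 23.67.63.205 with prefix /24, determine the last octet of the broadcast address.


Given: IP = 23.67.63.205, prefix = /24
Host bits = 32 - 24 = 8
Network last octet = 205 AND mask = 0
Host part size = 2^8 - 1 = 255
Broadcast last octet = 0 OR 255 = 255

255


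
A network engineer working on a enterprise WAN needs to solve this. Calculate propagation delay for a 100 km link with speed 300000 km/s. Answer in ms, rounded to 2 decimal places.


Given: distance = 100 km, speed = 300000 km/s
Delay = distance / speed = 100 / 300000 seconds
Delay in ms = 100 * 1000 / 300000
Delay = 0.3333 ms
Rounded to 2 dp = 0.33 ms

0.33


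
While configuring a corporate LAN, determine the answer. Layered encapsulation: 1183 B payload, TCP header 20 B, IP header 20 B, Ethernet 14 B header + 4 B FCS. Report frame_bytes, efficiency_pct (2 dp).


TCP segment = 1183 + 20 = 1203 B
IP packet = 1203 + 20 = 1223 B
Ethernet frame = 1223 + 14 + 4 = 1241 B
Efficiency = app / frame = 1183 / 1241 = 0.953263 = 95.3263% -> 95.33% (2 dp)

1241, 95.33


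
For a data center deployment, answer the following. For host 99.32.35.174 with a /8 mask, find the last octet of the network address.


Given: IP = 99.32.35.174, prefix = /8
Subnet mask = 255.0.0.0
Last octet of IP: 174
Last octet of mask: 0
Network last octet = 174 AND 0 = 0

0


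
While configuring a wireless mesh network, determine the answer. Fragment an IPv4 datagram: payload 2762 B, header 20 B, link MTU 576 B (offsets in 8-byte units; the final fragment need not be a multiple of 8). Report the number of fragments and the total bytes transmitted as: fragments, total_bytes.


Max data per non-final fragment = floor((MTU - header)/8)*8 = floor((576 - 20)/8)*8 = floor(556/8)*8 = 552 B
Final fragment needs no 8-byte alignment: it can carry up to MTU - header = 556 B
Non-final fragments needed = ceil((payload - 556) / 552) = ceil(2206/552) = ceil(3.9964) = 4
Number of fragments = 4 + 1 = 5
Fragment sizes (data): 4 * 552 B + 554 B (last, 554 <= 556 OK)
Total bytes sent = payload + n_frags * header = 2762 + 5*20 = 2762 + 100 = 2862 B

5, 2862


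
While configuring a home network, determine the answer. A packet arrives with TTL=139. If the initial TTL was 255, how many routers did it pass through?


Given: initial TTL = 255, received TTL = 139
Hops = initial TTL - received TTL
Hops = 255 - 139 = 116

116


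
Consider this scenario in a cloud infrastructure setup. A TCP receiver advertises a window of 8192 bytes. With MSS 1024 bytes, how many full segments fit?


Given: RWND = 8192 bytes, MSS = 1024 bytes
Full segments = floor(RWND / MSS)
Full segments = floor(8192 / 1024)
Full segments = floor(8.0) = 8

8


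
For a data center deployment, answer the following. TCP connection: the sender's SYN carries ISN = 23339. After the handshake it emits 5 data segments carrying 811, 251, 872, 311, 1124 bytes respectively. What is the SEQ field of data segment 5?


The SYN occupies sequence number ISN = 23339, so the first data byte is ISN + 1 = 23340.
SEQ of data segment i = (ISN + 1) + sum of payload sizes of segments 1..i-1.
Segment 1: SEQ = 23340, payload = 811 bytes
Segment 2: SEQ = 24151, payload = 251 bytes
Segment 3: SEQ = 24402, payload = 872 bytes
Segment 4: SEQ = 25274, payload = 311 bytes
Segment 5: SEQ = 25585, payload = 1124 bytes
SEQ of segment 5 = 23340 + 811 + 251 + 872 + 311 = 25585

25585


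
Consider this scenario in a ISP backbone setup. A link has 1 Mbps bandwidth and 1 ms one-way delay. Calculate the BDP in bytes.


Given: bandwidth = 1 Mbps, delay = 1 ms
BDP in bits = 1 * 10^6 * 1 / 1000
BDP in bits = 1000
BDP in bytes = 1000 / 8 = 125

125


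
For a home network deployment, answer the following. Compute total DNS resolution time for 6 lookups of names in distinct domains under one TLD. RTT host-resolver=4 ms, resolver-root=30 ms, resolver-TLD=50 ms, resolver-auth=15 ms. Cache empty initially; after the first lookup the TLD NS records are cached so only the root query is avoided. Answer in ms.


Lookup 1 (cold cache): local + root + TLD + auth = 4 + 30 + 50 + 15 = 99 ms
Lookups 2..6 (TLD NS cached -> skip root; new domain -> still ask TLD and auth): local + TLD + auth = 4 + 50 + 15 = 69 ms each
Remaining 5 lookups: 5 * 69 = 345 ms
Total = 99 + 345 = 444 ms

444


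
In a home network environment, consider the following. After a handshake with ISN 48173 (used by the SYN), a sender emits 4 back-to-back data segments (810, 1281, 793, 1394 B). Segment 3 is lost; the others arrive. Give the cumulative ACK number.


SYN uses sequence number 48173; first data byte = ISN + 1 = 48174.
Segment 1: SEQ = 48174, len = 810 B, covers [48174, 48983]
Segment 2: SEQ = 48984, len = 1281 B, covers [48984, 50264]
Segment 3: SEQ = 50265, len = 793 B, covers [50265, 51057] [LOST]
Segment 4: SEQ = 51058, len = 1394 B, covers [51058, 52451]
In-order data received: bytes [48174, 50264] (segments 1..2).
Segment 3 missing -> gap begins at byte 50265; later segments buffered out of order.
Cumulative ACK = next expected in-order byte = 48174 + 810 + 1281 = 50265

50265


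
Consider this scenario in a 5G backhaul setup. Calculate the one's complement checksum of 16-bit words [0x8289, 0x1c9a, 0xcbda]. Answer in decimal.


Given words: [0x8289, 0x1c9a, 0xcbda]
Step 1: Sum all words
Raw sum = 33417 + 7322 + 52186 = 92925
Step 2: Fold carry: (27389 + 1) = 27390
One's complement = ~27390 & 0xFFFF = 38145

38145


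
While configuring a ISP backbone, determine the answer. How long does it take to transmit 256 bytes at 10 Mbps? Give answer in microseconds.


Given: packet = 256 bytes, bandwidth = 10 Mbps
Packet in bits = 256 * 8 = 2048 bits
Bandwidth = 10 * 10^6 = 10000000 bps
Time = 2048 / 10000000 seconds
Time in us = 2048 * 10^6 / 10000000 = 204.8

204.8


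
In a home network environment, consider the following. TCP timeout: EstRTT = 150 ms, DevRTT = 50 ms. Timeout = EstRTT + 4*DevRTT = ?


Given: EstRTT = 150 ms, DevRTT = 50 ms
Timeout = EstRTT + 4 * DevRTT
4 * DevRTT = 4 * 50 = 200
Timeout = 150 + 200 = 350 ms

350


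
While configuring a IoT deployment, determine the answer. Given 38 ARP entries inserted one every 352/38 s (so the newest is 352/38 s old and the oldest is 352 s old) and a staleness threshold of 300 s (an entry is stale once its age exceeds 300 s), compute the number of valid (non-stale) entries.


Ages are k * 352/38 s for k = 1..38 (spacing = 9.2632 s).
Entry k is valid iff k * 352/38 <= 300 iff k <= 38 * 300 / 352 = 32.3864
n_valid = floor(32.3864) = 32
(n_stale = 38 - 32 = 6)

32


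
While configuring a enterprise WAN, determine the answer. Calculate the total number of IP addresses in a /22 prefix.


Given: CIDR prefix /22
Host bits = 32 - 22 = 10
Total addresses = 2^10 = 1024

1024


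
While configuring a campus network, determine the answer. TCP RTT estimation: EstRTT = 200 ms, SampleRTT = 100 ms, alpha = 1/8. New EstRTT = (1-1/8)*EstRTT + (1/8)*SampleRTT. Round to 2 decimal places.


Given: EstRTT = 200 ms, SampleRTT = 100 ms, alpha = 1/8
New EstRTT = (1 - alpha) * EstRTT + alpha * SampleRTT
(7/8) * 200 = 175
(1/8) * 100 = 12.5
New EstRTT = 175 + 12.5 = 187.5 ms -> 187.50 ms (2 dp)

187.50


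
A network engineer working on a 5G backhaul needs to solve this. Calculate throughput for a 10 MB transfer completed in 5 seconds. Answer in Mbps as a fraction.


Given: file = 10 MB, time = 5 s
File in Mb = 10 * 8 = 80 Mb
Throughput = 80 / 5 Mbps
Throughput = 16 Mbps

16


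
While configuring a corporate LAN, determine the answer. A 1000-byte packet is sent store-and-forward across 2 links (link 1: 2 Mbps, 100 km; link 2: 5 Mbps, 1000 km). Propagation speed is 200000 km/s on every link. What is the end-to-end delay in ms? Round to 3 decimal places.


Packet = 1000 bytes = 8000 bits. Store-and-forward: sum (t_trans + t_prop) per link.
Link 1: t_trans = 8000/(2*10^6) s = 4.0000 ms; t_prop = 100/200000 s = 0.5000 ms; subtotal = 4.5000 ms
Link 2: t_trans = 8000/(5*10^6) s = 1.6000 ms; t_prop = 1000/200000 s = 5.0000 ms; subtotal = 6.6000 ms
End-to-end = 4.5000 + 6.6000 = 11.1000 ms -> 11.100 ms (3 dp)

11.100


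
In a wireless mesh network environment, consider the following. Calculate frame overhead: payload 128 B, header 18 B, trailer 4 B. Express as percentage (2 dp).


Given: payload = 128 B, header = 18 B, trailer = 4 B
Overhead bytes = header + trailer = 18 + 4 = 22
Total frame = payload + overhead = 128 + 22 = 150
Overhead % = 22 / 150 * 100 = 14.6667% -> 14.67% (2 dp)

14.67


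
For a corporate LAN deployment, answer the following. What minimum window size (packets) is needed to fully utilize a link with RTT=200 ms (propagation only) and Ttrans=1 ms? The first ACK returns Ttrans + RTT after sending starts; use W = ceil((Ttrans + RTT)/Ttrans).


Given: Ttrans = 1 ms, RTT = 200 ms (= 2 * Tprop, Tprop = 100 ms)
Time until first ACK returns = Ttrans + RTT = 1 + 200 = 201 ms
Need W * Ttrans >= Ttrans + RTT  ->  W >= (Ttrans + RTT) / Ttrans
(Ttrans + RTT) / Ttrans = 201 / 1 = 201
W_min = ceil(201) = 201

201


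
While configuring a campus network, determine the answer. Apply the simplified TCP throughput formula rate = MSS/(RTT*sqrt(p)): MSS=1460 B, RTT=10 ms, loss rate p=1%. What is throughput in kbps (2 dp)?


Given: MSS = 1460 bytes, RTT = 10 ms, loss = 1%
RTT in seconds = 10 / 1000 = 0.01
Loss rate = 1% = 0.01
sqrt(loss) = sqrt(0.01) = 0.1
Throughput (bytes/s) = 1460 / (0.01 * 0.1) = 1460000.0000
Throughput (kbps) = 1460000.0000 * 8 / 1000 = 11680.000000 -> 11680.00 kbps (2 dp)

11680.00


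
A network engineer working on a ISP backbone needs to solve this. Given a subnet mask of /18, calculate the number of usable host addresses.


Given: subnet mask /18
Host bits = 32 - 18 = 14
Total addresses = 2^14 = 16384
Usable hosts = 16384 - 2 (network + broadcast) = 16382

16382


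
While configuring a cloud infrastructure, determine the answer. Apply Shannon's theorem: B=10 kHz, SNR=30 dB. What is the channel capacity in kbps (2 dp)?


Given: B = 10 kHz, SNR = 30 dB
SNR linear = 10^(30/10) = 1000
1 + SNR = 1001
log2(1001) = 9.9672262588
C = 10 * 1000 * 9.9672262588 = 99672.2626 bps
C = 99.672263 kbps -> 99.67 kbps (2 dp)

99.67


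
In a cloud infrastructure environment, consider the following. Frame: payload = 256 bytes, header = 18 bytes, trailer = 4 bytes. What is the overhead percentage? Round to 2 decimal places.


Given: payload = 256 B, header = 18 B, trailer = 4 B
Overhead bytes = header + trailer = 18 + 4 = 22
Total frame = payload + overhead = 256 + 22 = 278
Overhead % = 22 / 278 * 100 = 7.9137% -> 7.91% (2 dp)

7.91


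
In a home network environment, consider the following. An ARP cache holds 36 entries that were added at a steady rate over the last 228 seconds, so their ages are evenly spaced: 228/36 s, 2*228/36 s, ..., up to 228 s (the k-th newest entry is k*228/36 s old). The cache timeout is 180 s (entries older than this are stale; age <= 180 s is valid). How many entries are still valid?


Ages are k * 228/36 s for k = 1..36 (spacing = 6.3333 s).
Entry k is valid iff k * 228/36 <= 180 iff k <= 36 * 180 / 228 = 28.4211
n_valid = floor(28.4211) = 28
(n_stale = 36 - 28 = 8)

28


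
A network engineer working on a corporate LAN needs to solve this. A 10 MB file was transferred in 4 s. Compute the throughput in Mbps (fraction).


Given: file = 10 MB, time = 4 s
File in Mb = 10 * 8 = 80 Mb
Throughput = 80 / 4 Mbps
Throughput = 20 Mbps

20


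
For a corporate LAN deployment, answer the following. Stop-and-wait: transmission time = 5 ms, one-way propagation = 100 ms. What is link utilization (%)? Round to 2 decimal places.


Given: Ttrans = 5 ms, Tprop = 100 ms
RTT = 2 * Tprop = 2 * 100 = 200 ms
U = Ttrans / (Ttrans + RTT)
U = 5 / (5 + 200)
U = 5 / 205 = 0.02439
U% = 2.44%

2.44


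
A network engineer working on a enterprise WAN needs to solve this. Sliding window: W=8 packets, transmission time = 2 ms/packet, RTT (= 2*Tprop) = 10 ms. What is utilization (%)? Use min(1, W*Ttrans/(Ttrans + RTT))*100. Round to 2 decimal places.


Given: W = 8, Ttrans = 2 ms, RTT = 10 ms (= 2 * Tprop, Tprop = 5 ms)
Cycle time = Ttrans + RTT = 2 + 10 = 12 ms (first packet sent until its ACK returns)
W * Ttrans = 8 * 2 = 16 ms of sending per cycle
W * Ttrans / (Ttrans + RTT) = 16 / 12 = 1.333333
U = min(1, 1.333333) = 1.000000
U% = 100.00%

100.00


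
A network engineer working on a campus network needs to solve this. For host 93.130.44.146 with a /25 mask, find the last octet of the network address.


Given: IP = 93.130.44.146, prefix = /25
Subnet mask = 255.255.255.128
Last octet of IP: 146
Last octet of mask: 128
Network last octet = 146 AND 128 = 128

128


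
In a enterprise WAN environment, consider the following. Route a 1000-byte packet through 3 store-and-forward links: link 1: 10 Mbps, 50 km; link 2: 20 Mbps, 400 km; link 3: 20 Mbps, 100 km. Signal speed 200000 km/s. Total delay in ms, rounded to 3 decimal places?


Packet = 1000 bytes = 8000 bits. Store-and-forward: sum (t_trans + t_prop) per link.
Link 1: t_trans = 8000/(10*10^6) s = 0.8000 ms; t_prop = 50/200000 s = 0.2500 ms; subtotal = 1.0500 ms
Link 2: t_trans = 8000/(20*10^6) s = 0.4000 ms; t_prop = 400/200000 s = 2.0000 ms; subtotal = 2.4000 ms
Link 3: t_trans = 8000/(20*10^6) s = 0.4000 ms; t_prop = 100/200000 s = 0.5000 ms; subtotal = 0.9000 ms
End-to-end = 1.0500 + 2.4000 + 0.9000 = 4.3500 ms -> 4.350 ms (3 dp)

4.350


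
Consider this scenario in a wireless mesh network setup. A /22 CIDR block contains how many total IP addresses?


Given: CIDR prefix /22
Host bits = 32 - 22 = 10
Total addresses = 2^10 = 1024

1024


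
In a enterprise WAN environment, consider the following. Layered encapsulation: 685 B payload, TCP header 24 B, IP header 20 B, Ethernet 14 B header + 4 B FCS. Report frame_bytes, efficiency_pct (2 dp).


TCP segment = 685 + 24 = 709 B
IP packet = 709 + 20 = 729 B
Ethernet frame = 729 + 14 + 4 = 747 B
Efficiency = app / frame = 685 / 747 = 0.917001 = 91.7001% -> 91.70% (2 dp)

747, 91.70


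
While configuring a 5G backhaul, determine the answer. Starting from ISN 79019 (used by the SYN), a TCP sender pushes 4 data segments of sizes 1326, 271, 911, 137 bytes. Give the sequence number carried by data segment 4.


The SYN occupies sequence number ISN = 79019, so the first data byte is ISN + 1 = 79020.
SEQ of data segment i = (ISN + 1) + sum of payload sizes of segments 1..i-1.
Segment 1: SEQ = 79020, payload = 1326 bytes
Segment 2: SEQ = 80346, payload = 271 bytes
Segment 3: SEQ = 80617, payload = 911 bytes
Segment 4: SEQ = 81528, payload = 137 bytes
SEQ of segment 4 = 79020 + 1326 + 271 + 911 = 81528

81528


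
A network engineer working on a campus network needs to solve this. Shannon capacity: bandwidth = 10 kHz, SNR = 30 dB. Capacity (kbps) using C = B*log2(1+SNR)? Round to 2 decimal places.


Given: B = 10 kHz, SNR = 30 dB
SNR linear = 10^(30/10) = 1000
1 + SNR = 1001
log2(1001) = 9.9672262588
C = 10 * 1000 * 9.9672262588 = 99672.2626 bps
C = 99.672263 kbps -> 99.67 kbps (2 dp)

99.67


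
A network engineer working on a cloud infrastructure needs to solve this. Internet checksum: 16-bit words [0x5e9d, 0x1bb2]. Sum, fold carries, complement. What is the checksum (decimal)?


Given words: [0x5e9d, 0x1bb2]
Step 1: Sum all words
Raw sum = 24221 + 7090 = 31311
One's complement = ~31311 & 0xFFFF = 34224

34224


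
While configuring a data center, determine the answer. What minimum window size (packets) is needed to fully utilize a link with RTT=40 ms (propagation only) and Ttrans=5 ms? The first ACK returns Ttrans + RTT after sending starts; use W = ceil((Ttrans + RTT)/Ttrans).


Given: Ttrans = 5 ms, RTT = 40 ms (= 2 * Tprop, Tprop = 20 ms)
Time until first ACK returns = Ttrans + RTT = 5 + 40 = 45 ms
Need W * Ttrans >= Ttrans + RTT  ->  W >= (Ttrans + RTT) / Ttrans
(Ttrans + RTT) / Ttrans = 45 / 5 = 9
W_min = ceil(9) = 9

9


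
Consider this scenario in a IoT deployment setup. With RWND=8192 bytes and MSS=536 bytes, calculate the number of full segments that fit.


Given: RWND = 8192 bytes, MSS = 536 bytes
Full segments = floor(RWND / MSS)
Full segments = floor(8192 / 536)
Full segments = floor(15.2836) = 15

15


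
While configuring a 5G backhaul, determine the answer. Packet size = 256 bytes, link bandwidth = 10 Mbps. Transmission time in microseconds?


Given: packet = 256 bytes, bandwidth = 10 Mbps
Packet in bits = 256 * 8 = 2048 bits
Bandwidth = 10 * 10^6 = 10000000 bps
Time = 2048 / 10000000 seconds
Time in us = 2048 * 10^6 / 10000000 = 204.8

204.8


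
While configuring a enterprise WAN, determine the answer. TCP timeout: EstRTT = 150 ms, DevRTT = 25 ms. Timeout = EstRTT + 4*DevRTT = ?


Given: EstRTT = 150 ms, DevRTT = 25 ms
Timeout = EstRTT + 4 * DevRTT
4 * DevRTT = 4 * 25 = 100
Timeout = 150 + 100 = 250 ms

250


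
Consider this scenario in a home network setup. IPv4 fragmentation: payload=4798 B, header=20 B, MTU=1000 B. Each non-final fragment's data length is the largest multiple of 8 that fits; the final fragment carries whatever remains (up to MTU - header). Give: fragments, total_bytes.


Max data per non-final fragment = floor((MTU - header)/8)*8 = floor((1000 - 20)/8)*8 = floor(980/8)*8 = 976 B
Final fragment needs no 8-byte alignment: it can carry up to MTU - header = 980 B
Non-final fragments needed = ceil((payload - 980) / 976) = ceil(3818/976) = ceil(3.9119) = 4
Number of fragments = 4 + 1 = 5
Fragment sizes (data): 4 * 976 B + 894 B (last, 894 <= 980 OK)
Total bytes sent = payload + n_frags * header = 4798 + 5*20 = 4798 + 100 = 4898 B

5, 4898


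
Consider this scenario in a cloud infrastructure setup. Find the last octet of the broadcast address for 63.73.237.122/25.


Given: IP = 63.73.237.122, prefix = /25
Host bits = 32 - 25 = 7
Network last octet = 122 AND mask = 0
Host part size = 2^7 - 1 = 127
Broadcast last octet = 0 OR 127 = 127

127


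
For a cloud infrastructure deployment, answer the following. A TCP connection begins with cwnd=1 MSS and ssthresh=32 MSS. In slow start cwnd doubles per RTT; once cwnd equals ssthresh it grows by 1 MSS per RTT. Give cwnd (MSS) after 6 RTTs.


RTT 0: cwnd = 1 MSS (initial)
RTT 1: cwnd = 2 MSS (slow start, doubled)
RTT 2: cwnd = 4 MSS (slow start, doubled)
RTT 3: cwnd = 8 MSS (slow start, doubled)
RTT 4: cwnd = 16 MSS (slow start, doubled)
RTT 5: cwnd = 32 MSS (slow start, doubled)
RTT 6: cwnd = 33 MSS (congestion avoidance, +1)

33


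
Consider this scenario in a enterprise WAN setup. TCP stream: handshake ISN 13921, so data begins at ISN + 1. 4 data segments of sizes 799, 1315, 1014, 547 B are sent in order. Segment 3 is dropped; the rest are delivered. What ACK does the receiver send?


SYN uses sequence number 13921; first data byte = ISN + 1 = 13922.
Segment 1: SEQ = 13922, len = 799 B, covers [13922, 14720]
Segment 2: SEQ = 14721, len = 1315 B, covers [14721, 16035]
Segment 3: SEQ = 16036, len = 1014 B, covers [16036, 17049] [LOST]
Segment 4: SEQ = 17050, len = 547 B, covers [17050, 17596]
In-order data received: bytes [13922, 16035] (segments 1..2).
Segment 3 missing -> gap begins at byte 16036; later segments buffered out of order.
Cumulative ACK = next expected in-order byte = 13922 + 799 + 1315 = 16036

16036


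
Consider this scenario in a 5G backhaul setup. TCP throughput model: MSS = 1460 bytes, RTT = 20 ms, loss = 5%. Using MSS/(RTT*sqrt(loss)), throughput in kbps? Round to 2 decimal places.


Given: MSS = 1460 bytes, RTT = 20 ms, loss = 5%
RTT in seconds = 20 / 1000 = 0.02
Loss rate = 5% = 0.05
sqrt(loss) = sqrt(0.05) = 0.223606797750
Throughput (bytes/s) = 1460 / (0.02 * 0.223606797750) = 326465.9247
Throughput (kbps) = 326465.9247 * 8 / 1000 = 2611.727398 -> 2611.73 kbps (2 dp)

2611.73


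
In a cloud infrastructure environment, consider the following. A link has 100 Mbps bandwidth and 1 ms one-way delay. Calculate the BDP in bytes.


Given: bandwidth = 100 Mbps, delay = 1 ms
BDP in bits = 100 * 10^6 * 1 / 1000
BDP in bits = 100000
BDP in bytes = 100000 / 8 = 12500

12500


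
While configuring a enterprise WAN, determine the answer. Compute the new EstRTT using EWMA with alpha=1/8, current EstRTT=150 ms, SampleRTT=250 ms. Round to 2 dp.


Given: EstRTT = 150 ms, SampleRTT = 250 ms, alpha = 1/8
New EstRTT = (1 - alpha) * EstRTT + alpha * SampleRTT
(7/8) * 150 = 131.25
(1/8) * 250 = 31.25
New EstRTT = 131.25 + 31.25 = 162.5 ms -> 162.50 ms (2 dp)

162.50


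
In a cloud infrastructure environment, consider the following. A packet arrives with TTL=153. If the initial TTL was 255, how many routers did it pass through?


Given: initial TTL = 255, received TTL = 153
Hops = initial TTL - received TTL
Hops = 255 - 153 = 102

102
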